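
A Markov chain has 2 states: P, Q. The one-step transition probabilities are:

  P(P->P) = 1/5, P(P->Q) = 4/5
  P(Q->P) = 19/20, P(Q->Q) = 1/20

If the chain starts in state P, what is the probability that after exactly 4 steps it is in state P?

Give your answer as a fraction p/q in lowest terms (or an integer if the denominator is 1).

Answer: 11/16

Derivation:
Computing P^4 by repeated multiplication:
P^1 =
  P: [1/5, 4/5]
  Q: [19/20, 1/20]
P^2 =
  P: [4/5, 1/5]
  Q: [19/80, 61/80]
P^3 =
  P: [7/20, 13/20]
  Q: [247/320, 73/320]
P^4 =
  P: [11/16, 5/16]
  Q: [95/256, 161/256]

(P^4)[P -> P] = 11/16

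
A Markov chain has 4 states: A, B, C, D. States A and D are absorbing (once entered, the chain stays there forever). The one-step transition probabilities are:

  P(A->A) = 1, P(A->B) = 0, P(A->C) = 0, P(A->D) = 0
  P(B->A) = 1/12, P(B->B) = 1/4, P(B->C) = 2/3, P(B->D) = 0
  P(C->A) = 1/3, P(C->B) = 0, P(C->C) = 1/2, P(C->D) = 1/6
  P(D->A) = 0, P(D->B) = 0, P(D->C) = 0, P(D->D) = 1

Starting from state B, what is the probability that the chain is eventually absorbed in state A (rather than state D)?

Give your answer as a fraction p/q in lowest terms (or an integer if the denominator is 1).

Let a_i = P(absorbed in A | start in state i).
Boundary conditions: a_A = 1, a_D = 0.
For each transient state i, a_i = sum_j P(i->j) * a_j:
  a_B = 1/12*a_A + 1/4*a_B + 2/3*a_C + 0*a_D
  a_C = 1/3*a_A + 0*a_B + 1/2*a_C + 1/6*a_D

Substituting a_A = 1 and a_D = 0, rearrange to (I - Q) a = r where r[i] = P(i -> A):
  [3/4, -2/3] . (a_B, a_C) = 1/12
  [0, 1/2] . (a_B, a_C) = 1/3

Solving yields:
  a_B = 19/27
  a_C = 2/3

Starting state is B, so the absorption probability is a_B = 19/27.

Answer: 19/27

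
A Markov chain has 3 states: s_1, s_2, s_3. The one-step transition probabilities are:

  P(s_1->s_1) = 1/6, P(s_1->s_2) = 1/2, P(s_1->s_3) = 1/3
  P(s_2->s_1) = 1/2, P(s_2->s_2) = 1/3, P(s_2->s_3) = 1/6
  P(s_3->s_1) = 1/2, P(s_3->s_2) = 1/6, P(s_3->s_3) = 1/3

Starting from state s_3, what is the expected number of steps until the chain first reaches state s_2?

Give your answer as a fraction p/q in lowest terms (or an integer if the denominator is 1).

Let h_i = expected steps to first reach s_2 from state i.
Boundary: h_s_2 = 0.
First-step equations for the other states:
  h_s_1 = 1 + 1/6*h_s_1 + 1/2*h_s_2 + 1/3*h_s_3
  h_s_3 = 1 + 1/2*h_s_1 + 1/6*h_s_2 + 1/3*h_s_3

Substituting h_s_2 = 0 and rearranging gives the linear system (I - Q) h = 1:
  [5/6, -1/3] . (h_s_1, h_s_3) = 1
  [-1/2, 2/3] . (h_s_1, h_s_3) = 1

Solving yields:
  h_s_1 = 18/7
  h_s_3 = 24/7

Starting state is s_3, so the expected hitting time is h_s_3 = 24/7.

Answer: 24/7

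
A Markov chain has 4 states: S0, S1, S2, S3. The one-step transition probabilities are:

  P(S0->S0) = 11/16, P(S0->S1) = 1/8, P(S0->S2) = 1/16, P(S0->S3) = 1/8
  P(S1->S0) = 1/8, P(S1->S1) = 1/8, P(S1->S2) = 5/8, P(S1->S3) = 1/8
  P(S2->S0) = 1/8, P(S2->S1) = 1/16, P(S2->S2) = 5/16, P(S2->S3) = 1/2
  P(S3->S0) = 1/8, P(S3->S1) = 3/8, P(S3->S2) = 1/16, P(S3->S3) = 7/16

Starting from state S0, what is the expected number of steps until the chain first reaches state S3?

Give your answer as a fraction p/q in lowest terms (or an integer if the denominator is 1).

Answer: 536/101

Derivation:
Let h_i = expected steps to first reach S3 from state i.
Boundary: h_S3 = 0.
First-step equations for the other states:
  h_S0 = 1 + 11/16*h_S0 + 1/8*h_S1 + 1/16*h_S2 + 1/8*h_S3
  h_S1 = 1 + 1/8*h_S0 + 1/8*h_S1 + 5/8*h_S2 + 1/8*h_S3
  h_S2 = 1 + 1/8*h_S0 + 1/16*h_S1 + 5/16*h_S2 + 1/2*h_S3

Substituting h_S3 = 0 and rearranging gives the linear system (I - Q) h = 1:
  [5/16, -1/8, -1/16] . (h_S0, h_S1, h_S2) = 1
  [-1/8, 7/8, -5/8] . (h_S0, h_S1, h_S2) = 1
  [-1/8, -1/16, 11/16] . (h_S0, h_S1, h_S2) = 1

Solving yields:
  h_S0 = 536/101
  h_S1 = 392/101
  h_S2 = 280/101

Starting state is S0, so the expected hitting time is h_S0 = 536/101.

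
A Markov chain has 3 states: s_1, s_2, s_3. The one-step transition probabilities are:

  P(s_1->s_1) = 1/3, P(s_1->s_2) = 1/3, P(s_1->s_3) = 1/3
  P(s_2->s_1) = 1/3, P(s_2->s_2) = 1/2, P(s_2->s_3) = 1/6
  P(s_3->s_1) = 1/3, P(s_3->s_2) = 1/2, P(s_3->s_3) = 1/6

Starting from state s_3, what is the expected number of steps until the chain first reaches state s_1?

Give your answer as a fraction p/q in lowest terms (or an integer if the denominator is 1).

Let h_i = expected steps to first reach s_1 from state i.
Boundary: h_s_1 = 0.
First-step equations for the other states:
  h_s_2 = 1 + 1/3*h_s_1 + 1/2*h_s_2 + 1/6*h_s_3
  h_s_3 = 1 + 1/3*h_s_1 + 1/2*h_s_2 + 1/6*h_s_3

Substituting h_s_1 = 0 and rearranging gives the linear system (I - Q) h = 1:
  [1/2, -1/6] . (h_s_2, h_s_3) = 1
  [-1/2, 5/6] . (h_s_2, h_s_3) = 1

Solving yields:
  h_s_2 = 3
  h_s_3 = 3

Starting state is s_3, so the expected hitting time is h_s_3 = 3.

Answer: 3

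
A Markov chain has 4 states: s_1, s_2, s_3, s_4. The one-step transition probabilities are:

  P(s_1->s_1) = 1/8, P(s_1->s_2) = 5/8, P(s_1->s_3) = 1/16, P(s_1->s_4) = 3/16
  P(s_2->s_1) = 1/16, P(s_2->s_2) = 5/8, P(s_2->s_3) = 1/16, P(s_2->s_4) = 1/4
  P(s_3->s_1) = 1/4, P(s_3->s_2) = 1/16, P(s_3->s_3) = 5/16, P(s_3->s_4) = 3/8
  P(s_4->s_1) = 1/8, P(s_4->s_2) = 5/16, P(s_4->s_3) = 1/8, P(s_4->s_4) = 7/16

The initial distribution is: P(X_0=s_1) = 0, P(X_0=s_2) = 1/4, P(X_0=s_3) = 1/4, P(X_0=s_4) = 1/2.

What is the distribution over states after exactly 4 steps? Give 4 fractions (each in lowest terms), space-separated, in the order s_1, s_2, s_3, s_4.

Propagating the distribution step by step (d_{t+1} = d_t * P):
d_0 = (s_1=0, s_2=1/4, s_3=1/4, s_4=1/2)
  d_1[s_1] = 0*1/8 + 1/4*1/16 + 1/4*1/4 + 1/2*1/8 = 9/64
  d_1[s_2] = 0*5/8 + 1/4*5/8 + 1/4*1/16 + 1/2*5/16 = 21/64
  d_1[s_3] = 0*1/16 + 1/4*1/16 + 1/4*5/16 + 1/2*1/8 = 5/32
  d_1[s_4] = 0*3/16 + 1/4*1/4 + 1/4*3/8 + 1/2*7/16 = 3/8
d_1 = (s_1=9/64, s_2=21/64, s_3=5/32, s_4=3/8)
  d_2[s_1] = 9/64*1/8 + 21/64*1/16 + 5/32*1/4 + 3/8*1/8 = 127/1024
  d_2[s_2] = 9/64*5/8 + 21/64*5/8 + 5/32*1/16 + 3/8*5/16 = 215/512
  d_2[s_3] = 9/64*1/16 + 21/64*1/16 + 5/32*5/16 + 3/8*1/8 = 1/8
  d_2[s_4] = 9/64*3/16 + 21/64*1/4 + 5/32*3/8 + 3/8*7/16 = 339/1024
d_2 = (s_1=127/1024, s_2=215/512, s_3=1/8, s_4=339/1024)
  d_3[s_1] = 127/1024*1/8 + 215/512*1/16 + 1/8*1/4 + 339/1024*1/8 = 937/8192
  d_3[s_2] = 127/1024*5/8 + 215/512*5/8 + 1/8*1/16 + 339/1024*5/16 = 7393/16384
  d_3[s_3] = 127/1024*1/16 + 215/512*1/16 + 1/8*5/16 + 339/1024*1/8 = 1875/16384
  d_3[s_4] = 127/1024*3/16 + 215/512*1/4 + 1/8*3/8 + 339/1024*7/16 = 2621/8192
d_3 = (s_1=937/8192, s_2=7393/16384, s_3=1875/16384, s_4=2621/8192)
  d_4[s_1] = 937/8192*1/8 + 7393/16384*1/16 + 1875/16384*1/4 + 2621/8192*1/8 = 29125/262144
  d_4[s_2] = 937/8192*5/8 + 7393/16384*5/8 + 1875/16384*1/16 + 2621/8192*5/16 = 120755/262144
  d_4[s_3] = 937/8192*1/16 + 7393/16384*1/16 + 1875/16384*5/16 + 2621/8192*1/8 = 14563/131072
  d_4[s_4] = 937/8192*3/16 + 7393/16384*1/4 + 1875/16384*3/8 + 2621/8192*7/16 = 41569/131072
d_4 = (s_1=29125/262144, s_2=120755/262144, s_3=14563/131072, s_4=41569/131072)

Answer: 29125/262144 120755/262144 14563/131072 41569/131072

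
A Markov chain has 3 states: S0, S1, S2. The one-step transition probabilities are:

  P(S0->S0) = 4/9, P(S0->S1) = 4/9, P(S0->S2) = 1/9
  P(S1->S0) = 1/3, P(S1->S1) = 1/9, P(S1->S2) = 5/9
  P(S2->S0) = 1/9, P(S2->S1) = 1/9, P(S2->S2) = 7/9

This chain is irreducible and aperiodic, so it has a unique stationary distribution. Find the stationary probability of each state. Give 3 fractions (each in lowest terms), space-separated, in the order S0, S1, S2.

Answer: 11/48 3/16 7/12

Derivation:
The stationary distribution satisfies pi = pi * P, i.e.:
  pi_S0 = 4/9*pi_S0 + 1/3*pi_S1 + 1/9*pi_S2
  pi_S1 = 4/9*pi_S0 + 1/9*pi_S1 + 1/9*pi_S2
  pi_S2 = 1/9*pi_S0 + 5/9*pi_S1 + 7/9*pi_S2
with normalization: pi_S0 + pi_S1 + pi_S2 = 1.

Using the first 2 balance equations plus normalization, the linear system A*pi = b is:
  [-5/9, 1/3, 1/9] . pi = 0
  [4/9, -8/9, 1/9] . pi = 0
  [1, 1, 1] . pi = 1

Solving yields:
  pi_S0 = 11/48
  pi_S1 = 3/16
  pi_S2 = 7/12

Verification (pi * P):
  11/48*4/9 + 3/16*1/3 + 7/12*1/9 = 11/48 = pi_S0  (ok)
  11/48*4/9 + 3/16*1/9 + 7/12*1/9 = 3/16 = pi_S1  (ok)
  11/48*1/9 + 3/16*5/9 + 7/12*7/9 = 7/12 = pi_S2  (ok)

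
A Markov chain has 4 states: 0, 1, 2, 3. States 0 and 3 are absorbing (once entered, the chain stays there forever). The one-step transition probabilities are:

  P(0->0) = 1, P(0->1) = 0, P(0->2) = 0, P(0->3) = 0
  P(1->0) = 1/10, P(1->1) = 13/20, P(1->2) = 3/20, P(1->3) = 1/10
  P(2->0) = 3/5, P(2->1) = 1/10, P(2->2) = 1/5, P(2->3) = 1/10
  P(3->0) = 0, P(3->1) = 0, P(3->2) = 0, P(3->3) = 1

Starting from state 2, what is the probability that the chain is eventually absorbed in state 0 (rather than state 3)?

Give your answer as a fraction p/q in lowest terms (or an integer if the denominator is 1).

Answer: 44/53

Derivation:
Let a_i = P(absorbed in 0 | start in state i).
Boundary conditions: a_0 = 1, a_3 = 0.
For each transient state i, a_i = sum_j P(i->j) * a_j:
  a_1 = 1/10*a_0 + 13/20*a_1 + 3/20*a_2 + 1/10*a_3
  a_2 = 3/5*a_0 + 1/10*a_1 + 1/5*a_2 + 1/10*a_3

Substituting a_0 = 1 and a_3 = 0, rearrange to (I - Q) a = r where r[i] = P(i -> 0):
  [7/20, -3/20] . (a_1, a_2) = 1/10
  [-1/10, 4/5] . (a_1, a_2) = 3/5

Solving yields:
  a_1 = 34/53
  a_2 = 44/53

Starting state is 2, so the absorption probability is a_2 = 44/53.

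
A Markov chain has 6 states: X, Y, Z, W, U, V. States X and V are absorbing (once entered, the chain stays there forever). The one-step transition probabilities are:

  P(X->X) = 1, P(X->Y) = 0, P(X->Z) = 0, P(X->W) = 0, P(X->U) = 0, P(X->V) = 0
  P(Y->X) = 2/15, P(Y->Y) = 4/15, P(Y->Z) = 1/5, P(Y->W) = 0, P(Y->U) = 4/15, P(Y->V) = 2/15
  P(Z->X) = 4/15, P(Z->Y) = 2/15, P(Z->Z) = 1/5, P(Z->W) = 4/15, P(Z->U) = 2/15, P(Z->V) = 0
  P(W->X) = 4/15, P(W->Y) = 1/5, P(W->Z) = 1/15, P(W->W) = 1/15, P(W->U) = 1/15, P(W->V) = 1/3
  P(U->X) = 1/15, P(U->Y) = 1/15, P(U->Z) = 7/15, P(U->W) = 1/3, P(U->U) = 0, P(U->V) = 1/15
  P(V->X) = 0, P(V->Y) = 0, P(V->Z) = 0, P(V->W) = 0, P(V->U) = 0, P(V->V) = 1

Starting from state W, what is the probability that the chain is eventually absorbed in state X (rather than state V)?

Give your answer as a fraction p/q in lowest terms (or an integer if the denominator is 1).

Answer: 4887/9667

Derivation:
Let a_i = P(absorbed in X | start in state i).
Boundary conditions: a_X = 1, a_V = 0.
For each transient state i, a_i = sum_j P(i->j) * a_j:
  a_Y = 2/15*a_X + 4/15*a_Y + 1/5*a_Z + 0*a_W + 4/15*a_U + 2/15*a_V
  a_Z = 4/15*a_X + 2/15*a_Y + 1/5*a_Z + 4/15*a_W + 2/15*a_U + 0*a_V
  a_W = 4/15*a_X + 1/5*a_Y + 1/15*a_Z + 1/15*a_W + 1/15*a_U + 1/3*a_V
  a_U = 1/15*a_X + 1/15*a_Y + 7/15*a_Z + 1/3*a_W + 0*a_U + 1/15*a_V

Substituting a_X = 1 and a_V = 0, rearrange to (I - Q) a = r where r[i] = P(i -> X):
  [11/15, -1/5, 0, -4/15] . (a_Y, a_Z, a_W, a_U) = 2/15
  [-2/15, 4/5, -4/15, -2/15] . (a_Y, a_Z, a_W, a_U) = 4/15
  [-1/5, -1/15, 14/15, -1/15] . (a_Y, a_Z, a_W, a_U) = 4/15
  [-1/15, -7/15, -1/3, 1] . (a_Y, a_Z, a_W, a_U) = 1/15

Solving yields:
  a_Y = 5720/9667
  a_Z = 6774/9667
  a_W = 4887/9667
  a_U = 5816/9667

Starting state is W, so the absorption probability is a_W = 4887/9667.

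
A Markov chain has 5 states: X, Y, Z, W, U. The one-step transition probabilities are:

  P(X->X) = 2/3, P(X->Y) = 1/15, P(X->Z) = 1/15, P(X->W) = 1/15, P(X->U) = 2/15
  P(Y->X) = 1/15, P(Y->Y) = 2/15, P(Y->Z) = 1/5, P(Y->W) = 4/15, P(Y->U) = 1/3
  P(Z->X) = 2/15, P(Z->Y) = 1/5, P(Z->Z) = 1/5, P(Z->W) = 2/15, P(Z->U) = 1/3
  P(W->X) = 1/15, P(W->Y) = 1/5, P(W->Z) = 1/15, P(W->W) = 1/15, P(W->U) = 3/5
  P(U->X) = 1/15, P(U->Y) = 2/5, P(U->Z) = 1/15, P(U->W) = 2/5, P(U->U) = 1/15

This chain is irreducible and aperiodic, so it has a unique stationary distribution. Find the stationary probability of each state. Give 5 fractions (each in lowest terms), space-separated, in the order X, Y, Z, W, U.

The stationary distribution satisfies pi = pi * P, i.e.:
  pi_X = 2/3*pi_X + 1/15*pi_Y + 2/15*pi_Z + 1/15*pi_W + 1/15*pi_U
  pi_Y = 1/15*pi_X + 2/15*pi_Y + 1/5*pi_Z + 1/5*pi_W + 2/5*pi_U
  pi_Z = 1/15*pi_X + 1/5*pi_Y + 1/5*pi_Z + 1/15*pi_W + 1/15*pi_U
  pi_W = 1/15*pi_X + 4/15*pi_Y + 2/15*pi_Z + 1/15*pi_W + 2/5*pi_U
  pi_U = 2/15*pi_X + 1/3*pi_Y + 1/3*pi_Z + 3/5*pi_W + 1/15*pi_U
with normalization: pi_X + pi_Y + pi_Z + pi_W + pi_U = 1.

Using the first 4 balance equations plus normalization, the linear system A*pi = b is:
  [-1/3, 1/15, 2/15, 1/15, 1/15] . pi = 0
  [1/15, -13/15, 1/5, 1/5, 2/5] . pi = 0
  [1/15, 1/5, -4/5, 1/15, 1/15] . pi = 0
  [1/15, 4/15, 2/15, -14/15, 2/5] . pi = 0
  [1, 1, 1, 1, 1] . pi = 1

Solving yields:
  pi_X = 2768/14959
  pi_Y = 3239/14959
  pi_Z = 1649/14959
  pi_W = 3142/14959
  pi_U = 4161/14959

Verification (pi * P):
  2768/14959*2/3 + 3239/14959*1/15 + 1649/14959*2/15 + 3142/14959*1/15 + 4161/14959*1/15 = 2768/14959 = pi_X  (ok)
  2768/14959*1/15 + 3239/14959*2/15 + 1649/14959*1/5 + 3142/14959*1/5 + 4161/14959*2/5 = 3239/14959 = pi_Y  (ok)
  2768/14959*1/15 + 3239/14959*1/5 + 1649/14959*1/5 + 3142/14959*1/15 + 4161/14959*1/15 = 1649/14959 = pi_Z  (ok)
  2768/14959*1/15 + 3239/14959*4/15 + 1649/14959*2/15 + 3142/14959*1/15 + 4161/14959*2/5 = 3142/14959 = pi_W  (ok)
  2768/14959*2/15 + 3239/14959*1/3 + 1649/14959*1/3 + 3142/14959*3/5 + 4161/14959*1/15 = 4161/14959 = pi_U  (ok)

Answer: 2768/14959 3239/14959 1649/14959 3142/14959 4161/14959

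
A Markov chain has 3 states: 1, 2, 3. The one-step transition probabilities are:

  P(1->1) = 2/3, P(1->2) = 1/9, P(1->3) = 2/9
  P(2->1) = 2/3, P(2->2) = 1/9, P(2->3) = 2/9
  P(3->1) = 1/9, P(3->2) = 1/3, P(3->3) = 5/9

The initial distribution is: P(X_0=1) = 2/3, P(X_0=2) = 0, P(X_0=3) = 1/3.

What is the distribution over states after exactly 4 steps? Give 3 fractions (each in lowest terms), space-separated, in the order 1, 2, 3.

Answer: 13/27 5/27 1/3

Derivation:
Propagating the distribution step by step (d_{t+1} = d_t * P):
d_0 = (1=2/3, 2=0, 3=1/3)
  d_1[1] = 2/3*2/3 + 0*2/3 + 1/3*1/9 = 13/27
  d_1[2] = 2/3*1/9 + 0*1/9 + 1/3*1/3 = 5/27
  d_1[3] = 2/3*2/9 + 0*2/9 + 1/3*5/9 = 1/3
d_1 = (1=13/27, 2=5/27, 3=1/3)
  d_2[1] = 13/27*2/3 + 5/27*2/3 + 1/3*1/9 = 13/27
  d_2[2] = 13/27*1/9 + 5/27*1/9 + 1/3*1/3 = 5/27
  d_2[3] = 13/27*2/9 + 5/27*2/9 + 1/3*5/9 = 1/3
d_2 = (1=13/27, 2=5/27, 3=1/3)
  d_3[1] = 13/27*2/3 + 5/27*2/3 + 1/3*1/9 = 13/27
  d_3[2] = 13/27*1/9 + 5/27*1/9 + 1/3*1/3 = 5/27
  d_3[3] = 13/27*2/9 + 5/27*2/9 + 1/3*5/9 = 1/3
d_3 = (1=13/27, 2=5/27, 3=1/3)
  d_4[1] = 13/27*2/3 + 5/27*2/3 + 1/3*1/9 = 13/27
  d_4[2] = 13/27*1/9 + 5/27*1/9 + 1/3*1/3 = 5/27
  d_4[3] = 13/27*2/9 + 5/27*2/9 + 1/3*5/9 = 1/3
d_4 = (1=13/27, 2=5/27, 3=1/3)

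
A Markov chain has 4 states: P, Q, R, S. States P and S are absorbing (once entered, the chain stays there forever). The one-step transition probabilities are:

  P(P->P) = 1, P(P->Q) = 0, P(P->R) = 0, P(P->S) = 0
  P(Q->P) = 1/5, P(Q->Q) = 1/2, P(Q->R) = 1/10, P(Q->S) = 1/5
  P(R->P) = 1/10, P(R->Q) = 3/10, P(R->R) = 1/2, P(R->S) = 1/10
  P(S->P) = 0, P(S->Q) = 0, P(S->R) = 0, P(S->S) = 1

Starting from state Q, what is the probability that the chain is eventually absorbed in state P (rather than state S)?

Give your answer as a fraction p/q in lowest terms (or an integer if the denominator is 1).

Let a_i = P(absorbed in P | start in state i).
Boundary conditions: a_P = 1, a_S = 0.
For each transient state i, a_i = sum_j P(i->j) * a_j:
  a_Q = 1/5*a_P + 1/2*a_Q + 1/10*a_R + 1/5*a_S
  a_R = 1/10*a_P + 3/10*a_Q + 1/2*a_R + 1/10*a_S

Substituting a_P = 1 and a_S = 0, rearrange to (I - Q) a = r where r[i] = P(i -> P):
  [1/2, -1/10] . (a_Q, a_R) = 1/5
  [-3/10, 1/2] . (a_Q, a_R) = 1/10

Solving yields:
  a_Q = 1/2
  a_R = 1/2

Starting state is Q, so the absorption probability is a_Q = 1/2.

Answer: 1/2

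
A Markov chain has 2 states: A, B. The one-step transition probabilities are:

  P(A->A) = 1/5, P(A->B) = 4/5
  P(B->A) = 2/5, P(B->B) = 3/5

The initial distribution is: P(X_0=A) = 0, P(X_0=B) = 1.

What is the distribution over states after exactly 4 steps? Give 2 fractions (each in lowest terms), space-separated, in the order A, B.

Answer: 208/625 417/625

Derivation:
Propagating the distribution step by step (d_{t+1} = d_t * P):
d_0 = (A=0, B=1)
  d_1[A] = 0*1/5 + 1*2/5 = 2/5
  d_1[B] = 0*4/5 + 1*3/5 = 3/5
d_1 = (A=2/5, B=3/5)
  d_2[A] = 2/5*1/5 + 3/5*2/5 = 8/25
  d_2[B] = 2/5*4/5 + 3/5*3/5 = 17/25
d_2 = (A=8/25, B=17/25)
  d_3[A] = 8/25*1/5 + 17/25*2/5 = 42/125
  d_3[B] = 8/25*4/5 + 17/25*3/5 = 83/125
d_3 = (A=42/125, B=83/125)
  d_4[A] = 42/125*1/5 + 83/125*2/5 = 208/625
  d_4[B] = 42/125*4/5 + 83/125*3/5 = 417/625
d_4 = (A=208/625, B=417/625)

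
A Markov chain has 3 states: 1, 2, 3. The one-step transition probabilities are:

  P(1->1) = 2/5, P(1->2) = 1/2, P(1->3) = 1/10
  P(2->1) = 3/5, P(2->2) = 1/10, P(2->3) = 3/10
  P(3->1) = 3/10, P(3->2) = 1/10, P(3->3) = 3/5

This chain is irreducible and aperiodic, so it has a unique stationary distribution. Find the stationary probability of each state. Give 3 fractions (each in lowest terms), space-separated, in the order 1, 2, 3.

The stationary distribution satisfies pi = pi * P, i.e.:
  pi_1 = 2/5*pi_1 + 3/5*pi_2 + 3/10*pi_3
  pi_2 = 1/2*pi_1 + 1/10*pi_2 + 1/10*pi_3
  pi_3 = 1/10*pi_1 + 3/10*pi_2 + 3/5*pi_3
with normalization: pi_1 + pi_2 + pi_3 = 1.

Using the first 2 balance equations plus normalization, the linear system A*pi = b is:
  [-3/5, 3/5, 3/10] . pi = 0
  [1/2, -9/10, 1/10] . pi = 0
  [1, 1, 1] . pi = 1

Solving yields:
  pi_1 = 11/26
  pi_2 = 7/26
  pi_3 = 4/13

Verification (pi * P):
  11/26*2/5 + 7/26*3/5 + 4/13*3/10 = 11/26 = pi_1  (ok)
  11/26*1/2 + 7/26*1/10 + 4/13*1/10 = 7/26 = pi_2  (ok)
  11/26*1/10 + 7/26*3/10 + 4/13*3/5 = 4/13 = pi_3  (ok)

Answer: 11/26 7/26 4/13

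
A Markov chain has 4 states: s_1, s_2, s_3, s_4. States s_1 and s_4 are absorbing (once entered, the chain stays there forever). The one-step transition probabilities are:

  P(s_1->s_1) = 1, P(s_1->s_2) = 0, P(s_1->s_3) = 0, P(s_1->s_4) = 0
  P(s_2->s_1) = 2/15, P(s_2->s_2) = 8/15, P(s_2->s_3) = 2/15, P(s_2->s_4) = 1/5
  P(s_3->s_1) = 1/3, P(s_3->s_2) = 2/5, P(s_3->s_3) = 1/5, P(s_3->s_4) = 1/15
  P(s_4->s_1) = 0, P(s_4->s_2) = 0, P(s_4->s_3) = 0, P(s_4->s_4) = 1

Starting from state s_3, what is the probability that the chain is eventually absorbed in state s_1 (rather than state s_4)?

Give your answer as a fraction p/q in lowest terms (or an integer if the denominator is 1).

Answer: 47/72

Derivation:
Let a_i = P(absorbed in s_1 | start in state i).
Boundary conditions: a_s_1 = 1, a_s_4 = 0.
For each transient state i, a_i = sum_j P(i->j) * a_j:
  a_s_2 = 2/15*a_s_1 + 8/15*a_s_2 + 2/15*a_s_3 + 1/5*a_s_4
  a_s_3 = 1/3*a_s_1 + 2/5*a_s_2 + 1/5*a_s_3 + 1/15*a_s_4

Substituting a_s_1 = 1 and a_s_4 = 0, rearrange to (I - Q) a = r where r[i] = P(i -> s_1):
  [7/15, -2/15] . (a_s_2, a_s_3) = 2/15
  [-2/5, 4/5] . (a_s_2, a_s_3) = 1/3

Solving yields:
  a_s_2 = 17/36
  a_s_3 = 47/72

Starting state is s_3, so the absorption probability is a_s_3 = 47/72.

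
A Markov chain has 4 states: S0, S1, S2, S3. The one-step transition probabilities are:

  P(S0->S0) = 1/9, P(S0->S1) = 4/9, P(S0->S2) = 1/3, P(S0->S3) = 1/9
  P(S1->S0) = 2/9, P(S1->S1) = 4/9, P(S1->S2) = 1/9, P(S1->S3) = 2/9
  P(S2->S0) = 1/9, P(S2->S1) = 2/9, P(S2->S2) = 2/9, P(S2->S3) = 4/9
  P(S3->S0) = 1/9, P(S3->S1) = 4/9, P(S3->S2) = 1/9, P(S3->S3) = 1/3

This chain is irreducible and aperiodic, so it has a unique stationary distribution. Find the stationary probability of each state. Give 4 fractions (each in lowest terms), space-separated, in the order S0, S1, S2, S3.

The stationary distribution satisfies pi = pi * P, i.e.:
  pi_S0 = 1/9*pi_S0 + 2/9*pi_S1 + 1/9*pi_S2 + 1/9*pi_S3
  pi_S1 = 4/9*pi_S0 + 4/9*pi_S1 + 2/9*pi_S2 + 4/9*pi_S3
  pi_S2 = 1/3*pi_S0 + 1/9*pi_S1 + 2/9*pi_S2 + 1/9*pi_S3
  pi_S3 = 1/9*pi_S0 + 2/9*pi_S1 + 4/9*pi_S2 + 1/3*pi_S3
with normalization: pi_S0 + pi_S1 + pi_S2 + pi_S3 = 1.

Using the first 3 balance equations plus normalization, the linear system A*pi = b is:
  [-8/9, 2/9, 1/9, 1/9] . pi = 0
  [4/9, -5/9, 2/9, 4/9] . pi = 0
  [1/3, 1/9, -7/9, 1/9] . pi = 0
  [1, 1, 1, 1] . pi = 1

Solving yields:
  pi_S0 = 51/326
  pi_S1 = 133/326
  pi_S2 = 107/652
  pi_S3 = 177/652

Verification (pi * P):
  51/326*1/9 + 133/326*2/9 + 107/652*1/9 + 177/652*1/9 = 51/326 = pi_S0  (ok)
  51/326*4/9 + 133/326*4/9 + 107/652*2/9 + 177/652*4/9 = 133/326 = pi_S1  (ok)
  51/326*1/3 + 133/326*1/9 + 107/652*2/9 + 177/652*1/9 = 107/652 = pi_S2  (ok)
  51/326*1/9 + 133/326*2/9 + 107/652*4/9 + 177/652*1/3 = 177/652 = pi_S3  (ok)

Answer: 51/326 133/326 107/652 177/652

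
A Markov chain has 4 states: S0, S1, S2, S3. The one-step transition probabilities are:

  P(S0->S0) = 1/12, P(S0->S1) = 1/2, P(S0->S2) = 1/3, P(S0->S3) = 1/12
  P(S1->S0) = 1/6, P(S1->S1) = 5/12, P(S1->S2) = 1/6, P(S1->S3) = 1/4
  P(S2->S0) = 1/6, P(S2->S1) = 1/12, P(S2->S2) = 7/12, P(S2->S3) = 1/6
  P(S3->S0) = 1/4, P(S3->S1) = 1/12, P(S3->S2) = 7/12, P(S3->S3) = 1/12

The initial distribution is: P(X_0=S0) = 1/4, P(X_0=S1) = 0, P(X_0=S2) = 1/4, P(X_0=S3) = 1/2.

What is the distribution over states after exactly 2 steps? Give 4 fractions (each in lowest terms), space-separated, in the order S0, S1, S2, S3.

Answer: 23/144 43/192 11/24 91/576

Derivation:
Propagating the distribution step by step (d_{t+1} = d_t * P):
d_0 = (S0=1/4, S1=0, S2=1/4, S3=1/2)
  d_1[S0] = 1/4*1/12 + 0*1/6 + 1/4*1/6 + 1/2*1/4 = 3/16
  d_1[S1] = 1/4*1/2 + 0*5/12 + 1/4*1/12 + 1/2*1/12 = 3/16
  d_1[S2] = 1/4*1/3 + 0*1/6 + 1/4*7/12 + 1/2*7/12 = 25/48
  d_1[S3] = 1/4*1/12 + 0*1/4 + 1/4*1/6 + 1/2*1/12 = 5/48
d_1 = (S0=3/16, S1=3/16, S2=25/48, S3=5/48)
  d_2[S0] = 3/16*1/12 + 3/16*1/6 + 25/48*1/6 + 5/48*1/4 = 23/144
  d_2[S1] = 3/16*1/2 + 3/16*5/12 + 25/48*1/12 + 5/48*1/12 = 43/192
  d_2[S2] = 3/16*1/3 + 3/16*1/6 + 25/48*7/12 + 5/48*7/12 = 11/24
  d_2[S3] = 3/16*1/12 + 3/16*1/4 + 25/48*1/6 + 5/48*1/12 = 91/576
d_2 = (S0=23/144, S1=43/192, S2=11/24, S3=91/576)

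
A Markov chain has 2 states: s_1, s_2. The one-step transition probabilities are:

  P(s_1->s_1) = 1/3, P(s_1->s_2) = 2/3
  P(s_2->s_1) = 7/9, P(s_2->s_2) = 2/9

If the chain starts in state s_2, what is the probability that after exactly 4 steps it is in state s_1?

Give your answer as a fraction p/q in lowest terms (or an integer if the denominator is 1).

Computing P^4 by repeated multiplication:
P^1 =
  s_1: [1/3, 2/3]
  s_2: [7/9, 2/9]
P^2 =
  s_1: [17/27, 10/27]
  s_2: [35/81, 46/81]
P^3 =
  s_1: [121/243, 122/243]
  s_2: [427/729, 302/729]
P^4 =
  s_1: [1217/2187, 970/2187]
  s_2: [3395/6561, 3166/6561]

(P^4)[s_2 -> s_1] = 3395/6561

Answer: 3395/6561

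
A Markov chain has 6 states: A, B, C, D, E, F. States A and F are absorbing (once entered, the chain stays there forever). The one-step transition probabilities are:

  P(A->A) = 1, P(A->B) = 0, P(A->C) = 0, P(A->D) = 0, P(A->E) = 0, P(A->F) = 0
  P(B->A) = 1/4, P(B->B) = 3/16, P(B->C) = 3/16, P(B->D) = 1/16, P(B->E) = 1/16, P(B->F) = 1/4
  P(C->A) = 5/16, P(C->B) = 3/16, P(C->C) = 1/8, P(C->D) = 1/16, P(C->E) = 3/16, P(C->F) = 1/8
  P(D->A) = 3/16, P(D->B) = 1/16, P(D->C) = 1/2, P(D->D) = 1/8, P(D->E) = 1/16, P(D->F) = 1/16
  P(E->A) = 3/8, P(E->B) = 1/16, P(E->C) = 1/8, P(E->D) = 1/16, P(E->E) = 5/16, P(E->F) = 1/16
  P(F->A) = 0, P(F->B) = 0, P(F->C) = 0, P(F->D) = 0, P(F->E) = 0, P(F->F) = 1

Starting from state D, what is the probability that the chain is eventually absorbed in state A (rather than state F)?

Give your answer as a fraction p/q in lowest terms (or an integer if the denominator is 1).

Answer: 1367/1913

Derivation:
Let a_i = P(absorbed in A | start in state i).
Boundary conditions: a_A = 1, a_F = 0.
For each transient state i, a_i = sum_j P(i->j) * a_j:
  a_B = 1/4*a_A + 3/16*a_B + 3/16*a_C + 1/16*a_D + 1/16*a_E + 1/4*a_F
  a_C = 5/16*a_A + 3/16*a_B + 1/8*a_C + 1/16*a_D + 3/16*a_E + 1/8*a_F
  a_D = 3/16*a_A + 1/16*a_B + 1/2*a_C + 1/8*a_D + 1/16*a_E + 1/16*a_F
  a_E = 3/8*a_A + 1/16*a_B + 1/8*a_C + 1/16*a_D + 5/16*a_E + 1/16*a_F

Substituting a_A = 1 and a_F = 0, rearrange to (I - Q) a = r where r[i] = P(i -> A):
  [13/16, -3/16, -1/16, -1/16] . (a_B, a_C, a_D, a_E) = 1/4
  [-3/16, 7/8, -1/16, -3/16] . (a_B, a_C, a_D, a_E) = 5/16
  [-1/16, -1/2, 7/8, -1/16] . (a_B, a_C, a_D, a_E) = 3/16
  [-1/16, -1/8, -1/16, 11/16] . (a_B, a_C, a_D, a_E) = 3/8

Solving yields:
  a_B = 4483/7652
  a_C = 2691/3826
  a_D = 1367/1913
  a_E = 6057/7652

Starting state is D, so the absorption probability is a_D = 1367/1913.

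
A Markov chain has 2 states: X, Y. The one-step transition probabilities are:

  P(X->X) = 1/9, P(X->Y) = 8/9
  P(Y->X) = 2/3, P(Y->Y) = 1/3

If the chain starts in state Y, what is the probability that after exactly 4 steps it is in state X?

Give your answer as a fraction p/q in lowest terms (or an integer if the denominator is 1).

Answer: 848/2187

Derivation:
Computing P^4 by repeated multiplication:
P^1 =
  X: [1/9, 8/9]
  Y: [2/3, 1/3]
P^2 =
  X: [49/81, 32/81]
  Y: [8/27, 19/27]
P^3 =
  X: [241/729, 488/729]
  Y: [122/243, 121/243]
P^4 =
  X: [3169/6561, 3392/6561]
  Y: [848/2187, 1339/2187]

(P^4)[Y -> X] = 848/2187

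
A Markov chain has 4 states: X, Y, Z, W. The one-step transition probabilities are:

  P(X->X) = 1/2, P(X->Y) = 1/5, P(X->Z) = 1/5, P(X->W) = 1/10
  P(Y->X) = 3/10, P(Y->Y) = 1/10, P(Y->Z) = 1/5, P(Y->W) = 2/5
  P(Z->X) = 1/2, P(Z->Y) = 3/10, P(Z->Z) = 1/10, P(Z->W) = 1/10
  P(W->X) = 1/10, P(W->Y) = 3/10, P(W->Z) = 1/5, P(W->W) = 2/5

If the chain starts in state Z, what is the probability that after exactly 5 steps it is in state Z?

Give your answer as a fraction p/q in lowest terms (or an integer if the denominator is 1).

Computing P^5 by repeated multiplication:
P^1 =
  X: [1/2, 1/5, 1/5, 1/10]
  Y: [3/10, 1/10, 1/5, 2/5]
  Z: [1/2, 3/10, 1/10, 1/10]
  W: [1/10, 3/10, 1/5, 2/5]
P^2 =
  X: [21/50, 21/100, 9/50, 19/100]
  Y: [8/25, 1/4, 9/50, 1/4]
  Z: [2/5, 19/100, 19/100, 11/50]
  W: [7/25, 23/100, 9/50, 31/100]
P^3 =
  X: [191/500, 27/125, 91/500, 11/50]
  Y: [7/20, 109/500, 91/500, 1/4]
  Z: [187/500, 111/500, 181/1000, 223/1000]
  W: [33/100, 113/500, 91/500, 131/500]
P^4 =
  X: [461/1250, 1093/5000, 909/5000, 577/2500]
  Y: [891/2500, 1107/5000, 909/5000, 601/2500]
  Z: [229/625, 1091/5000, 1819/10000, 467/2000]
  W: [7/20, 1109/5000, 909/5000, 154/625]
P^5 =
  X: [9099/25000, 1097/5000, 9091/50000, 11741/50000]
  Y: [8989/25000, 2751/12500, 9091/50000, 11927/50000]
  Z: [4537/12500, 5493/25000, 18181/100000, 23551/100000]
  W: [8927/25000, 1379/6250, 9091/50000, 12023/50000]

(P^5)[Z -> Z] = 18181/100000

Answer: 18181/100000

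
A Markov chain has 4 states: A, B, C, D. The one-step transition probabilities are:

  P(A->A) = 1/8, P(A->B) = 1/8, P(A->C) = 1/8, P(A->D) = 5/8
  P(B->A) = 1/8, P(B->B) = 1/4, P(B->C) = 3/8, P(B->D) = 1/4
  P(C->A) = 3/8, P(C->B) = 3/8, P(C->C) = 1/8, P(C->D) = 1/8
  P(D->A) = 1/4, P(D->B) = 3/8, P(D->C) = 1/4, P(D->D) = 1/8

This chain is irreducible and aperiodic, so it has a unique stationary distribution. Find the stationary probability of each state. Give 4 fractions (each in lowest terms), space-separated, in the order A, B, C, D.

Answer: 78/361 103/361 83/361 97/361

Derivation:
The stationary distribution satisfies pi = pi * P, i.e.:
  pi_A = 1/8*pi_A + 1/8*pi_B + 3/8*pi_C + 1/4*pi_D
  pi_B = 1/8*pi_A + 1/4*pi_B + 3/8*pi_C + 3/8*pi_D
  pi_C = 1/8*pi_A + 3/8*pi_B + 1/8*pi_C + 1/4*pi_D
  pi_D = 5/8*pi_A + 1/4*pi_B + 1/8*pi_C + 1/8*pi_D
with normalization: pi_A + pi_B + pi_C + pi_D = 1.

Using the first 3 balance equations plus normalization, the linear system A*pi = b is:
  [-7/8, 1/8, 3/8, 1/4] . pi = 0
  [1/8, -3/4, 3/8, 3/8] . pi = 0
  [1/8, 3/8, -7/8, 1/4] . pi = 0
  [1, 1, 1, 1] . pi = 1

Solving yields:
  pi_A = 78/361
  pi_B = 103/361
  pi_C = 83/361
  pi_D = 97/361

Verification (pi * P):
  78/361*1/8 + 103/361*1/8 + 83/361*3/8 + 97/361*1/4 = 78/361 = pi_A  (ok)
  78/361*1/8 + 103/361*1/4 + 83/361*3/8 + 97/361*3/8 = 103/361 = pi_B  (ok)
  78/361*1/8 + 103/361*3/8 + 83/361*1/8 + 97/361*1/4 = 83/361 = pi_C  (ok)
  78/361*5/8 + 103/361*1/4 + 83/361*1/8 + 97/361*1/8 = 97/361 = pi_D  (ok)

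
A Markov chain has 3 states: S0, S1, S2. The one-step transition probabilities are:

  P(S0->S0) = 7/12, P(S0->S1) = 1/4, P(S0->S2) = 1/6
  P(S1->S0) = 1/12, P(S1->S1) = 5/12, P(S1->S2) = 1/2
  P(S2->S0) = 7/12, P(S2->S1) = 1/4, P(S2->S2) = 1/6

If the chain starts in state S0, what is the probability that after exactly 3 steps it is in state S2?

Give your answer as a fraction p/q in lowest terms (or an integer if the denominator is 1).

Computing P^3 by repeated multiplication:
P^1 =
  S0: [7/12, 1/4, 1/6]
  S1: [1/12, 5/12, 1/2]
  S2: [7/12, 1/4, 1/6]
P^2 =
  S0: [11/24, 7/24, 1/4]
  S1: [3/8, 23/72, 11/36]
  S2: [11/24, 7/24, 1/4]
P^3 =
  S0: [7/16, 43/144, 19/72]
  S1: [61/144, 131/432, 59/216]
  S2: [7/16, 43/144, 19/72]

(P^3)[S0 -> S2] = 19/72

Answer: 19/72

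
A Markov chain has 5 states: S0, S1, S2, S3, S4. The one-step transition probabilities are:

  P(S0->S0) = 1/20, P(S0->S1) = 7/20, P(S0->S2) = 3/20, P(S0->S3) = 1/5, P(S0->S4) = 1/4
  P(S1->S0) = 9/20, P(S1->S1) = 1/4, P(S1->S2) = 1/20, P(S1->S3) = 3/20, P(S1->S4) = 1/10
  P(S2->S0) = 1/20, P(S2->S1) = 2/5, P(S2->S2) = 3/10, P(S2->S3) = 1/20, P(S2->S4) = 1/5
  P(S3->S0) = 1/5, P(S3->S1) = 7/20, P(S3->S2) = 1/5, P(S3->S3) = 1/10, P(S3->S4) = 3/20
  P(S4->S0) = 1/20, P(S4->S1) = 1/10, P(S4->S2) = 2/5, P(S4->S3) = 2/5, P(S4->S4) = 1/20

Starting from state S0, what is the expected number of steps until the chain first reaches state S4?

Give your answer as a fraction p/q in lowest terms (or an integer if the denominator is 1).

Let h_i = expected steps to first reach S4 from state i.
Boundary: h_S4 = 0.
First-step equations for the other states:
  h_S0 = 1 + 1/20*h_S0 + 7/20*h_S1 + 3/20*h_S2 + 1/5*h_S3 + 1/4*h_S4
  h_S1 = 1 + 9/20*h_S0 + 1/4*h_S1 + 1/20*h_S2 + 3/20*h_S3 + 1/10*h_S4
  h_S2 = 1 + 1/20*h_S0 + 2/5*h_S1 + 3/10*h_S2 + 1/20*h_S3 + 1/5*h_S4
  h_S3 = 1 + 1/5*h_S0 + 7/20*h_S1 + 1/5*h_S2 + 1/10*h_S3 + 3/20*h_S4

Substituting h_S4 = 0 and rearranging gives the linear system (I - Q) h = 1:
  [19/20, -7/20, -3/20, -1/5] . (h_S0, h_S1, h_S2, h_S3) = 1
  [-9/20, 3/4, -1/20, -3/20] . (h_S0, h_S1, h_S2, h_S3) = 1
  [-1/20, -2/5, 7/10, -1/20] . (h_S0, h_S1, h_S2, h_S3) = 1
  [-1/5, -7/20, -1/5, 9/10] . (h_S0, h_S1, h_S2, h_S3) = 1

Solving yields:
  h_S0 = 166780/29891
  h_S1 = 188060/29891
  h_S2 = 175100/29891
  h_S3 = 182320/29891

Starting state is S0, so the expected hitting time is h_S0 = 166780/29891.

Answer: 166780/29891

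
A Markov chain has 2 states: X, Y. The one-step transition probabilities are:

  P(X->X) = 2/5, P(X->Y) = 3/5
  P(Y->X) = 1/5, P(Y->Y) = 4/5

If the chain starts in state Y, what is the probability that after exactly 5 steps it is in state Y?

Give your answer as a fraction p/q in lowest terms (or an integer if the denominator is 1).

Answer: 2344/3125

Derivation:
Computing P^5 by repeated multiplication:
P^1 =
  X: [2/5, 3/5]
  Y: [1/5, 4/5]
P^2 =
  X: [7/25, 18/25]
  Y: [6/25, 19/25]
P^3 =
  X: [32/125, 93/125]
  Y: [31/125, 94/125]
P^4 =
  X: [157/625, 468/625]
  Y: [156/625, 469/625]
P^5 =
  X: [782/3125, 2343/3125]
  Y: [781/3125, 2344/3125]

(P^5)[Y -> Y] = 2344/3125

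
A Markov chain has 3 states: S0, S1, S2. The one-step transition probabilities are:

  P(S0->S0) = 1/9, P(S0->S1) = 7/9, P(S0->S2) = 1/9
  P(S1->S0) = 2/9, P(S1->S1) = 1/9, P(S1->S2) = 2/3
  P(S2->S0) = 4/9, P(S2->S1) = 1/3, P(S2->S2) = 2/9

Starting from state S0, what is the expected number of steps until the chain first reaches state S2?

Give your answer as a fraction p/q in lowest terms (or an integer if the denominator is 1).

Answer: 27/10

Derivation:
Let h_i = expected steps to first reach S2 from state i.
Boundary: h_S2 = 0.
First-step equations for the other states:
  h_S0 = 1 + 1/9*h_S0 + 7/9*h_S1 + 1/9*h_S2
  h_S1 = 1 + 2/9*h_S0 + 1/9*h_S1 + 2/3*h_S2

Substituting h_S2 = 0 and rearranging gives the linear system (I - Q) h = 1:
  [8/9, -7/9] . (h_S0, h_S1) = 1
  [-2/9, 8/9] . (h_S0, h_S1) = 1

Solving yields:
  h_S0 = 27/10
  h_S1 = 9/5

Starting state is S0, so the expected hitting time is h_S0 = 27/10.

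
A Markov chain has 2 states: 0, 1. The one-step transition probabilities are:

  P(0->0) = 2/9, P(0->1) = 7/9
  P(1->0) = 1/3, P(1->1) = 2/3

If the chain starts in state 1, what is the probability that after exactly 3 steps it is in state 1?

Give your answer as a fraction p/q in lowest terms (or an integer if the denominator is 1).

Answer: 170/243

Derivation:
Computing P^3 by repeated multiplication:
P^1 =
  0: [2/9, 7/9]
  1: [1/3, 2/3]
P^2 =
  0: [25/81, 56/81]
  1: [8/27, 19/27]
P^3 =
  0: [218/729, 511/729]
  1: [73/243, 170/243]

(P^3)[1 -> 1] = 170/243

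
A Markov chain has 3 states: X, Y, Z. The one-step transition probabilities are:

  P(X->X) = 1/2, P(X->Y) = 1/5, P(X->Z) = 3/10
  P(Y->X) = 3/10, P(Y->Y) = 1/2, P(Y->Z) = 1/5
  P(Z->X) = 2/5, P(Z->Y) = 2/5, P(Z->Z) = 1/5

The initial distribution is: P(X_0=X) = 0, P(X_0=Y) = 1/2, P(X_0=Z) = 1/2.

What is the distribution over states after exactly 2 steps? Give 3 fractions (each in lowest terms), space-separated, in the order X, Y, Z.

Propagating the distribution step by step (d_{t+1} = d_t * P):
d_0 = (X=0, Y=1/2, Z=1/2)
  d_1[X] = 0*1/2 + 1/2*3/10 + 1/2*2/5 = 7/20
  d_1[Y] = 0*1/5 + 1/2*1/2 + 1/2*2/5 = 9/20
  d_1[Z] = 0*3/10 + 1/2*1/5 + 1/2*1/5 = 1/5
d_1 = (X=7/20, Y=9/20, Z=1/5)
  d_2[X] = 7/20*1/2 + 9/20*3/10 + 1/5*2/5 = 39/100
  d_2[Y] = 7/20*1/5 + 9/20*1/2 + 1/5*2/5 = 3/8
  d_2[Z] = 7/20*3/10 + 9/20*1/5 + 1/5*1/5 = 47/200
d_2 = (X=39/100, Y=3/8, Z=47/200)

Answer: 39/100 3/8 47/200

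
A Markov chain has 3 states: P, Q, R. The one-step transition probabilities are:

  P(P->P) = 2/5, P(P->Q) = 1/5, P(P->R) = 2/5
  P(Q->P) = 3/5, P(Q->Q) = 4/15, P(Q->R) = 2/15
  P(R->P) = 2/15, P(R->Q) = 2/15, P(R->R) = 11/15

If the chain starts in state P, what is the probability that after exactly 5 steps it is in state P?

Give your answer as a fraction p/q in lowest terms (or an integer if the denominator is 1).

Computing P^5 by repeated multiplication:
P^1 =
  P: [2/5, 1/5, 2/5]
  Q: [3/5, 4/15, 2/15]
  R: [2/15, 2/15, 11/15]
P^2 =
  P: [1/3, 14/75, 12/25]
  Q: [94/225, 47/225, 28/75]
  R: [52/225, 4/25, 137/225]
P^3 =
  P: [116/375, 203/1125, 574/1125]
  Q: [77/225, 638/3375, 1582/3375]
  R: [182/675, 574/3375, 1891/3375]
P^4 =
  P: [5063/16875, 3004/16875, 2936/5625]
  Q: [15836/50625, 9181/50625, 8536/16875]
  R: [14408/50625, 2936/16875, 27409/50625]
P^5 =
  P: [5002/16875, 44821/253125, 133274/253125]
  Q: [25429/84375, 135448/759375, 395066/759375]
  R: [220538/759375, 133274/759375, 405563/759375]

(P^5)[P -> P] = 5002/16875

Answer: 5002/16875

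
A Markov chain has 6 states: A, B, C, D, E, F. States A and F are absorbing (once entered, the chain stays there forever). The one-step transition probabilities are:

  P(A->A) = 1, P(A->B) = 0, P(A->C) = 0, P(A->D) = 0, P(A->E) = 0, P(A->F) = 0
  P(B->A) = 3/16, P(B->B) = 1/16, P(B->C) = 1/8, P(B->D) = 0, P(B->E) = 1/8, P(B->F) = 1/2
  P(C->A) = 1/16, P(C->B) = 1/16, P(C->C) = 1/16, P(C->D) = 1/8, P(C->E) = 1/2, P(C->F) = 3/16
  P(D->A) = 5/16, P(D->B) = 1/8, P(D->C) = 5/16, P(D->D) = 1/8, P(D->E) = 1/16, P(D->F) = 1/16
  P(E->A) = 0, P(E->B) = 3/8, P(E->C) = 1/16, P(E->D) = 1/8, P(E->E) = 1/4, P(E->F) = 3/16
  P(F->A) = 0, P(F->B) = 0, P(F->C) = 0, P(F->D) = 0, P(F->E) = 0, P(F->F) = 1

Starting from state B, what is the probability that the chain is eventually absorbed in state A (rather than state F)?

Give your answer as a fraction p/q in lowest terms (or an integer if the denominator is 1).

Answer: 1907/7051

Derivation:
Let a_i = P(absorbed in A | start in state i).
Boundary conditions: a_A = 1, a_F = 0.
For each transient state i, a_i = sum_j P(i->j) * a_j:
  a_B = 3/16*a_A + 1/16*a_B + 1/8*a_C + 0*a_D + 1/8*a_E + 1/2*a_F
  a_C = 1/16*a_A + 1/16*a_B + 1/16*a_C + 1/8*a_D + 1/2*a_E + 3/16*a_F
  a_D = 5/16*a_A + 1/8*a_B + 5/16*a_C + 1/8*a_D + 1/16*a_E + 1/16*a_F
  a_E = 0*a_A + 3/8*a_B + 1/16*a_C + 1/8*a_D + 1/4*a_E + 3/16*a_F

Substituting a_A = 1 and a_F = 0, rearrange to (I - Q) a = r where r[i] = P(i -> A):
  [15/16, -1/8, 0, -1/8] . (a_B, a_C, a_D, a_E) = 3/16
  [-1/16, 15/16, -1/8, -1/2] . (a_B, a_C, a_D, a_E) = 1/16
  [-1/8, -5/16, 7/8, -1/16] . (a_B, a_C, a_D, a_E) = 5/16
  [-3/8, -1/16, -1/8, 3/4] . (a_B, a_C, a_D, a_E) = 0

Solving yields:
  a_B = 1907/7051
  a_C = 2001/7051
  a_D = 7257/14102
  a_E = 1725/7051

Starting state is B, so the absorption probability is a_B = 1907/7051.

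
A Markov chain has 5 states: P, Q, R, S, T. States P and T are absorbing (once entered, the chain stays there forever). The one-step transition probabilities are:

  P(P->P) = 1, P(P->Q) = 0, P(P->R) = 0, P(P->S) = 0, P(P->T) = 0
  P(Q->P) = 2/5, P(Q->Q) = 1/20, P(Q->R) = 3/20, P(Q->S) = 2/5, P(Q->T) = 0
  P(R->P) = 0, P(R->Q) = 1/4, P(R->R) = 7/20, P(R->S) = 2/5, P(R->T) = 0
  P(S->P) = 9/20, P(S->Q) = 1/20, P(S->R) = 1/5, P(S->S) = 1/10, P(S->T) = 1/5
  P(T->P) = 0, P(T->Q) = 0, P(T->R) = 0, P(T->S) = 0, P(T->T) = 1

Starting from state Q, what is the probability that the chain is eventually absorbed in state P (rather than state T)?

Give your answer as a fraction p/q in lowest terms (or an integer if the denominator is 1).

Let a_i = P(absorbed in P | start in state i).
Boundary conditions: a_P = 1, a_T = 0.
For each transient state i, a_i = sum_j P(i->j) * a_j:
  a_Q = 2/5*a_P + 1/20*a_Q + 3/20*a_R + 2/5*a_S + 0*a_T
  a_R = 0*a_P + 1/4*a_Q + 7/20*a_R + 2/5*a_S + 0*a_T
  a_S = 9/20*a_P + 1/20*a_Q + 1/5*a_R + 1/10*a_S + 1/5*a_T

Substituting a_P = 1 and a_T = 0, rearrange to (I - Q) a = r where r[i] = P(i -> P):
  [19/20, -3/20, -2/5] . (a_Q, a_R, a_S) = 2/5
  [-1/4, 13/20, -2/5] . (a_Q, a_R, a_S) = 0
  [-1/20, -1/5, 9/10] . (a_Q, a_R, a_S) = 9/20

Solving yields:
  a_Q = 173/205
  a_R = 157/205
  a_S = 147/205

Starting state is Q, so the absorption probability is a_Q = 173/205.

Answer: 173/205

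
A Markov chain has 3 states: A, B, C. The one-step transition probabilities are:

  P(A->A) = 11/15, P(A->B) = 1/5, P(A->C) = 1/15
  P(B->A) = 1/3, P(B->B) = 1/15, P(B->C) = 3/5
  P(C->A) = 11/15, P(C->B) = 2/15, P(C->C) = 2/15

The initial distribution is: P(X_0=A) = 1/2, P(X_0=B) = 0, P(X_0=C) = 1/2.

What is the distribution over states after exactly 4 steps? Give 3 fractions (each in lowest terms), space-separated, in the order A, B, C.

Answer: 11252/16875 3373/20250 16873/101250

Derivation:
Propagating the distribution step by step (d_{t+1} = d_t * P):
d_0 = (A=1/2, B=0, C=1/2)
  d_1[A] = 1/2*11/15 + 0*1/3 + 1/2*11/15 = 11/15
  d_1[B] = 1/2*1/5 + 0*1/15 + 1/2*2/15 = 1/6
  d_1[C] = 1/2*1/15 + 0*3/5 + 1/2*2/15 = 1/10
d_1 = (A=11/15, B=1/6, C=1/10)
  d_2[A] = 11/15*11/15 + 1/6*1/3 + 1/10*11/15 = 2/3
  d_2[B] = 11/15*1/5 + 1/6*1/15 + 1/10*2/15 = 77/450
  d_2[C] = 11/15*1/15 + 1/6*3/5 + 1/10*2/15 = 73/450
d_2 = (A=2/3, B=77/450, C=73/450)
  d_3[A] = 2/3*11/15 + 77/450*1/3 + 73/450*11/15 = 748/1125
  d_3[B] = 2/3*1/5 + 77/450*1/15 + 73/450*2/15 = 1123/6750
  d_3[C] = 2/3*1/15 + 77/450*3/5 + 73/450*2/15 = 1139/6750
d_3 = (A=748/1125, B=1123/6750, C=1139/6750)
  d_4[A] = 748/1125*11/15 + 1123/6750*1/3 + 1139/6750*11/15 = 11252/16875
  d_4[B] = 748/1125*1/5 + 1123/6750*1/15 + 1139/6750*2/15 = 3373/20250
  d_4[C] = 748/1125*1/15 + 1123/6750*3/5 + 1139/6750*2/15 = 16873/101250
d_4 = (A=11252/16875, B=3373/20250, C=16873/101250)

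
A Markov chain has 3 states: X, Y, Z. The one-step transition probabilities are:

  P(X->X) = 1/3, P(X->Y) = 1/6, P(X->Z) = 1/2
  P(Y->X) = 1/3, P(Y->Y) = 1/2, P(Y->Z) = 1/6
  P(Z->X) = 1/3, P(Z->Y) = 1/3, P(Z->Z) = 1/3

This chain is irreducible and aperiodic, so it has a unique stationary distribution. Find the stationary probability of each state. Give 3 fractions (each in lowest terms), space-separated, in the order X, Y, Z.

Answer: 1/3 1/3 1/3

Derivation:
The stationary distribution satisfies pi = pi * P, i.e.:
  pi_X = 1/3*pi_X + 1/3*pi_Y + 1/3*pi_Z
  pi_Y = 1/6*pi_X + 1/2*pi_Y + 1/3*pi_Z
  pi_Z = 1/2*pi_X + 1/6*pi_Y + 1/3*pi_Z
with normalization: pi_X + pi_Y + pi_Z = 1.

Using the first 2 balance equations plus normalization, the linear system A*pi = b is:
  [-2/3, 1/3, 1/3] . pi = 0
  [1/6, -1/2, 1/3] . pi = 0
  [1, 1, 1] . pi = 1

Solving yields:
  pi_X = 1/3
  pi_Y = 1/3
  pi_Z = 1/3

Verification (pi * P):
  1/3*1/3 + 1/3*1/3 + 1/3*1/3 = 1/3 = pi_X  (ok)
  1/3*1/6 + 1/3*1/2 + 1/3*1/3 = 1/3 = pi_Y  (ok)
  1/3*1/2 + 1/3*1/6 + 1/3*1/3 = 1/3 = pi_Z  (ok)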